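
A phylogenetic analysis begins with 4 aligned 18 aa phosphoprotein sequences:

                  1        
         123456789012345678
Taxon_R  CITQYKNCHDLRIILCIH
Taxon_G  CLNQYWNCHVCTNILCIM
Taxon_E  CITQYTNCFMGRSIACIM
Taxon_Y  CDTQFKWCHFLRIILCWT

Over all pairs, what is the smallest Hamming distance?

6

Pairwise Hamming distances:
  Taxon_R vs Taxon_G: 8
  Taxon_R vs Taxon_E: 7
  Taxon_R vs Taxon_Y: 6
  Taxon_G vs Taxon_E: 9
  Taxon_G vs Taxon_Y: 11
  Taxon_E vs Taxon_Y: 11
The smallest is 6, between Taxon_R and Taxon_Y.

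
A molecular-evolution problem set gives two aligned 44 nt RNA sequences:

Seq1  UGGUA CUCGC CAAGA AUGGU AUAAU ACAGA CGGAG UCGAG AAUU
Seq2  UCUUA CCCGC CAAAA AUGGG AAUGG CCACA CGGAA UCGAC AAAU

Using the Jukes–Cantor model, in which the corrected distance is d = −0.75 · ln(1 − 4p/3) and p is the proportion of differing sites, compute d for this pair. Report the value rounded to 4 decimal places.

0.4141

Mismatches occur at site 2 (G/C), site 3 (G/U), site 7 (U/C), site 14 (G/A), site 20 (U/G), site 22 (U/A), site 23 (A/U), site 24 (A/G), site 25 (U/G), site 26 (A/C), site 29 (G/C), site 35 (G/A), site 40 (G/C), site 43 (U/A).
p = 14/44 = 0.318182.
d = −0.75 · ln(1 − (4/3)·0.318182) = −0.75 · ln(0.575757) = −0.75 · (-0.552070) = 0.4141.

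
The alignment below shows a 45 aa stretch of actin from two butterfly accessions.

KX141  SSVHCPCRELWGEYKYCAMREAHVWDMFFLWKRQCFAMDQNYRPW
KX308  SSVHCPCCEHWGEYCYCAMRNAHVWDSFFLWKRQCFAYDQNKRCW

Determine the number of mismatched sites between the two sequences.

8

Differing sites — 8:R/C; 10:L/H; 15:K/C; 21:E/N; 27:M/S; 38:M/Y; 42:Y/K; 44:P/C.
That gives 8 mismatches out of 45 aligned sites, so the Hamming distance is 8.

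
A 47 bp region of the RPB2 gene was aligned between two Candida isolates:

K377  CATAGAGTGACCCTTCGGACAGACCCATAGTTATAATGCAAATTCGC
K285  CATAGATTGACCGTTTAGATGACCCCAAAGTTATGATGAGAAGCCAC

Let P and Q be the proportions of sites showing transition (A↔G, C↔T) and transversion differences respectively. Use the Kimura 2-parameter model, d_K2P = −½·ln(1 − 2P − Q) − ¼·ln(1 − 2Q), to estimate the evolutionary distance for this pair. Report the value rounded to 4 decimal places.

Mismatches occur at site 7 (G→T, transversion), site 13 (C→G, transversion), site 16 (C→T, transition), site 17 (G→A, transition), site 20 (C→T, transition), site 21 (A→G, transition), site 22 (G→A, transition), site 23 (A→C, transversion), site 28 (T→A, transversion), site 35 (A→G, transition), site 39 (C→A, transversion), site 40 (A→G, transition), site 43 (T→G, transversion), site 44 (T→C, transition), site 46 (G→A, transition).
Of the 15 differences, 9 transitions and 6 transversions over 47 sites: P = 9/47 = 0.191489, Q = 6/47 = 0.127660.
d = −0.5·ln(0.489362) − 0.25·ln(0.744680) = −0.5·(-0.714653) − 0.25·(-0.294801) = 0.4310.

0.4310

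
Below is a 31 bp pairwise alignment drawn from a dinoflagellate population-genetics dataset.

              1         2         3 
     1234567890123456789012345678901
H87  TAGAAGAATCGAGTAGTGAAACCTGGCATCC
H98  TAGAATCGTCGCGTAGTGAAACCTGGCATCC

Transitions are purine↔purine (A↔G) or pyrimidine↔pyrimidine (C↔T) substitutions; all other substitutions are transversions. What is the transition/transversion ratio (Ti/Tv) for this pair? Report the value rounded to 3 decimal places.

0.333

Differing sites — 6:G/T (Tv); 7:A/C (Tv); 8:A/G (Ti); 12:A/C (Tv).
Of the 4 differences, 1 transition and 3 transversions, so Ti/Tv = 1/3 = 0.333.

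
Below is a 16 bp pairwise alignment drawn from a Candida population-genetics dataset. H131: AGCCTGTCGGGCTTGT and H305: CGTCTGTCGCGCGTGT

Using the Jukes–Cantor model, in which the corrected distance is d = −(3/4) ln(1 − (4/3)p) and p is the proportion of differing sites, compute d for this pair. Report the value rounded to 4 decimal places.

The sequences differ at positions 1 (A/C), 3 (C/T), 10 (G/C), 13 (T/G).
p = 4/16 = 0.250000.
d = −0.75 · ln(1 − (4/3)·0.250000) = −0.75 · ln(0.666667) = −0.75 · (-0.405465) = 0.3041.

0.3041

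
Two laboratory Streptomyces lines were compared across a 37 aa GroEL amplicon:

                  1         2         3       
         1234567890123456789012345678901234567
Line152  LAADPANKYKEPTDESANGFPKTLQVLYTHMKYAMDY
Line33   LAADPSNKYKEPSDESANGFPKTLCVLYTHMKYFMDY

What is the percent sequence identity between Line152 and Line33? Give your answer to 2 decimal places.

89.19%

Differing sites — 6:A/S; 13:T/S; 25:Q/C; 34:A/F.
33 of the 37 sites match, so the percent identity is 33/37 × 100 = 89.19%.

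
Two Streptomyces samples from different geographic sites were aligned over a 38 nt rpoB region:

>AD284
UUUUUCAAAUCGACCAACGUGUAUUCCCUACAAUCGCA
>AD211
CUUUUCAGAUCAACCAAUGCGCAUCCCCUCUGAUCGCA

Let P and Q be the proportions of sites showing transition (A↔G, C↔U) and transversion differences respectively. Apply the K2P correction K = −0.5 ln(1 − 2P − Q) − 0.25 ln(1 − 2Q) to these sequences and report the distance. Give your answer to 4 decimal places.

0.3601

Mismatches occur at site 1 (U→C, transition), site 8 (A→G, transition), site 12 (G→A, transition), site 18 (C→U, transition), site 20 (U→C, transition), site 22 (U→C, transition), site 25 (U→C, transition), site 30 (A→C, transversion), site 31 (C→U, transition), site 32 (A→G, transition).
Of the 10 differences, 9 transitions and 1 transversion over 38 sites: P = 9/38 = 0.236842, Q = 1/38 = 0.026316.
d = −0.5·ln(0.500000) − 0.25·ln(0.947368) = −0.5·(-0.693147) − 0.25·(-0.054068) = 0.3601.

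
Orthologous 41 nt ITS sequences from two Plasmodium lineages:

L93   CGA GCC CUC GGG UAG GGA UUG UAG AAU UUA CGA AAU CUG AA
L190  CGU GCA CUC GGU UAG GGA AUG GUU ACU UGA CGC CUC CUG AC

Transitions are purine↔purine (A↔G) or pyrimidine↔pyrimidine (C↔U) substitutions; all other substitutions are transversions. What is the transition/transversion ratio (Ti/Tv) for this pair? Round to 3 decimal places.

0.077

Mismatches occur at site 3 (A/U, transversion), site 6 (C/A, transversion), site 12 (G/U, transversion), site 19 (U/A, transversion), site 22 (U/G, transversion), site 23 (A/U, transversion), site 24 (G/U, transversion), site 26 (A/C, transversion), site 29 (U/G, transversion), site 33 (A/C, transversion), site 34 (A/C, transversion), site 35 (A/U, transversion), site 36 (U/C, transition), site 41 (A/C, transversion).
Of the 14 differences, 1 transition and 13 transversions, so Ti/Tv = 1/13 = 0.077.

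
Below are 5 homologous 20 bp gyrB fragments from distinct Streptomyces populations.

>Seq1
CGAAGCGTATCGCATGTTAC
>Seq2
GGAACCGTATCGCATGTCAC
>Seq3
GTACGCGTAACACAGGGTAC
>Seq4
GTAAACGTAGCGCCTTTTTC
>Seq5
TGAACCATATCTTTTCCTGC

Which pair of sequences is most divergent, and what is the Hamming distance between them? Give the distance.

Pairwise Hamming distances:
  Seq1 vs Seq2: 3
  Seq1 vs Seq3: 7
  Seq1 vs Seq4: 7
  Seq1 vs Seq5: 9
  Seq2 vs Seq3: 8
  Seq2 vs Seq4: 7
  Seq2 vs Seq5: 9
  Seq3 vs Seq4: 9
  Seq3 vs Seq5: 13
  Seq4 vs Seq5: 11
The largest is 13, between Seq3 and Seq5.

13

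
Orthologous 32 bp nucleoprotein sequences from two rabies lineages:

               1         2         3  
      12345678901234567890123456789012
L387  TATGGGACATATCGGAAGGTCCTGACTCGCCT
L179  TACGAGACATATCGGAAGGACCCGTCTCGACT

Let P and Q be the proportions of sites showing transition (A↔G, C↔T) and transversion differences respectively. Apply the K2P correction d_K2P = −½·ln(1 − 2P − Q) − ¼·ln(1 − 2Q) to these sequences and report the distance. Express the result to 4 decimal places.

0.2170

Differing sites — 3:T/C (Ti); 5:G/A (Ti); 20:T/A (Tv); 23:T/C (Ti); 25:A/T (Tv); 30:C/A (Tv).
Of the 6 differences, 3 transitions and 3 transversions over 32 sites: P = 3/32 = 0.093750, Q = 3/32 = 0.093750.
d = −0.5·ln(0.718750) − 0.25·ln(0.812500) = −0.5·(-0.330242) − 0.25·(-0.207639) = 0.2170.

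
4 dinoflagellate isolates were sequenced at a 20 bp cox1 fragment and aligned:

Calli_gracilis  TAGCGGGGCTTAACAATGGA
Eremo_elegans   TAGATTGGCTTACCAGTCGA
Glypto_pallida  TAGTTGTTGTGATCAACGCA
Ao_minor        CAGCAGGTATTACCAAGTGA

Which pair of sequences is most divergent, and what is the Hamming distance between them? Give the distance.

Pairwise Hamming distances:
  Calli_gracilis vs Eremo_elegans: 6
  Calli_gracilis vs Glypto_pallida: 9
  Calli_gracilis vs Ao_minor: 7
  Eremo_elegans vs Glypto_pallida: 11
  Eremo_elegans vs Ao_minor: 9
  Glypto_pallida vs Ao_minor: 10
The largest is 11, between Eremo_elegans and Glypto_pallida.

11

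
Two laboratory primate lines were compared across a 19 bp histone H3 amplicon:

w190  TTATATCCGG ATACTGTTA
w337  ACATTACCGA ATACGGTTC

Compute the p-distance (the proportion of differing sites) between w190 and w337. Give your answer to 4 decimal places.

0.3684

Mismatches occur at site 1 (T/A), site 2 (T/C), site 5 (A/T), site 6 (T/A), site 10 (G/A), site 15 (T/G), site 19 (A/C).
There are 7 differences over 19 sites, so p = 7/19 = 0.3684.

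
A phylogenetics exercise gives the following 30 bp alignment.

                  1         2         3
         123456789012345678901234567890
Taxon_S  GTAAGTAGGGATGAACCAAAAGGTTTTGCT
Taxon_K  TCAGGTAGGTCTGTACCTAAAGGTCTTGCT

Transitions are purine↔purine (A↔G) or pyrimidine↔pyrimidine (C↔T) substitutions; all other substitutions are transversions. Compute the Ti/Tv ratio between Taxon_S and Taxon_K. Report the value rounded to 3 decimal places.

0.600

Differing sites — 1:G/T (Tv); 2:T/C (Ti); 4:A/G (Ti); 10:G/T (Tv); 11:A/C (Tv); 14:A/T (Tv); 18:A/T (Tv); 25:T/C (Ti).
Of the 8 differences, 3 transitions and 5 transversions, so Ti/Tv = 3/5 = 0.600.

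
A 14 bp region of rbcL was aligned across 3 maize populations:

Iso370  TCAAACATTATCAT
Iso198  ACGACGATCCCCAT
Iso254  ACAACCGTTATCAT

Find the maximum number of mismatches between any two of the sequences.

7

Pairwise Hamming distances:
  Iso370 vs Iso198: 7
  Iso370 vs Iso254: 3
  Iso198 vs Iso254: 6
The largest is 7, between Iso370 and Iso198.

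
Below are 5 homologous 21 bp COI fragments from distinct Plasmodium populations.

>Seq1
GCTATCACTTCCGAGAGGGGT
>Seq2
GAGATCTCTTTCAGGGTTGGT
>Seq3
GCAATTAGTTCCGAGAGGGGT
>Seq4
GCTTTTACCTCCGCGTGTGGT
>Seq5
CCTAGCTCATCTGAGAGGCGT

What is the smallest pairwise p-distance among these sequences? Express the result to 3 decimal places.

0.143

Pairwise Hamming distances:
  Seq1 vs Seq2: 9
  Seq1 vs Seq3: 3
  Seq1 vs Seq4: 6
  Seq1 vs Seq5: 6
  Seq2 vs Seq3: 11
  Seq2 vs Seq4: 11
  Seq2 vs Seq5: 13
  Seq3 vs Seq4: 7
  Seq3 vs Seq5: 9
  Seq4 vs Seq5: 11
The smallest is 3 mismatches, between Seq1 and Seq3; p = 3/21 = 0.143.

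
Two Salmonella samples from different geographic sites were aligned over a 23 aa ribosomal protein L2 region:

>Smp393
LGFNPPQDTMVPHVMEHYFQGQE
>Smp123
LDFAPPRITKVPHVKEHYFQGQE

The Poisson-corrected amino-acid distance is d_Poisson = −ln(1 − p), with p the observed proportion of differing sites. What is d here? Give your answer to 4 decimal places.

Mismatches occur at site 2 (G→D), site 4 (N→A), site 7 (Q→R), site 8 (D→I), site 10 (M→K), site 15 (M→K).
p = 6/23 = 0.260870.
d = −ln(1 − 0.260870) = −ln(0.739130) = 0.3023.

0.3023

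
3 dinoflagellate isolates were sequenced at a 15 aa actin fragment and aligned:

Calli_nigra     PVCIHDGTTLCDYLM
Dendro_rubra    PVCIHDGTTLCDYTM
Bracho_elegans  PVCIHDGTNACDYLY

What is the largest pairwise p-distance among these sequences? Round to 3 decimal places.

Pairwise Hamming distances:
  Calli_nigra vs Dendro_rubra: 1
  Calli_nigra vs Bracho_elegans: 3
  Dendro_rubra vs Bracho_elegans: 4
The largest is 4 mismatches, between Dendro_rubra and Bracho_elegans; p = 4/15 = 0.267.

0.267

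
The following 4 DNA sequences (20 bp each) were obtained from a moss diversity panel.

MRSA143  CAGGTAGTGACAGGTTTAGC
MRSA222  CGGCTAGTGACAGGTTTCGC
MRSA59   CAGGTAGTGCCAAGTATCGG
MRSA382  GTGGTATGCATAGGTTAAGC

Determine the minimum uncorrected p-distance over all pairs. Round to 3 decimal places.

0.150

Pairwise Hamming distances:
  MRSA143 vs MRSA222: 3
  MRSA143 vs MRSA59: 5
  MRSA143 vs MRSA382: 7
  MRSA222 vs MRSA59: 6
  MRSA222 vs MRSA382: 9
  MRSA59 vs MRSA382: 12
The smallest is 3 mismatches, between MRSA143 and MRSA222; p = 3/20 = 0.150.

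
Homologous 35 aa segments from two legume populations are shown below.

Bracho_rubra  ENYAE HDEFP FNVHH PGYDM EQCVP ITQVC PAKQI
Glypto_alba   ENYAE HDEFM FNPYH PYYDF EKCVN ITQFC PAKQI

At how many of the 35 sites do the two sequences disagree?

The sequences differ at positions 10 (P/M), 13 (V/P), 14 (H/Y), 17 (G/Y), 20 (M/F), 22 (Q/K), 25 (P/N), 29 (V/F).
That gives 8 mismatches out of 35 aligned sites, so the Hamming distance is 8.

8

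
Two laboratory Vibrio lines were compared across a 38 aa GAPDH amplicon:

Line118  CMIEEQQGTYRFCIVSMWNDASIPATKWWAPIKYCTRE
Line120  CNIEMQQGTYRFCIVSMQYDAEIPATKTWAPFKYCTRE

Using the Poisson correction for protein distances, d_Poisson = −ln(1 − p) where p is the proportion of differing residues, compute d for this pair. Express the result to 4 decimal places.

Mismatches occur at site 2 (M→N), site 5 (E→M), site 18 (W→Q), site 19 (N→Y), site 22 (S→E), site 28 (W→T), site 32 (I→F).
p = 7/38 = 0.184211.
d = −ln(1 − 0.184211) = −ln(0.815789) = 0.2036.

0.2036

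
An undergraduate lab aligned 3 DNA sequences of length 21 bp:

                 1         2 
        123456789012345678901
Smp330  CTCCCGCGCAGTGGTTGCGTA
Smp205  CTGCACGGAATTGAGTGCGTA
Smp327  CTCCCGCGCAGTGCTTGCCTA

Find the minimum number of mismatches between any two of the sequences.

2

Pairwise Hamming distances:
  Smp330 vs Smp205: 8
  Smp330 vs Smp327: 2
  Smp205 vs Smp327: 9
The smallest is 2, between Smp330 and Smp327.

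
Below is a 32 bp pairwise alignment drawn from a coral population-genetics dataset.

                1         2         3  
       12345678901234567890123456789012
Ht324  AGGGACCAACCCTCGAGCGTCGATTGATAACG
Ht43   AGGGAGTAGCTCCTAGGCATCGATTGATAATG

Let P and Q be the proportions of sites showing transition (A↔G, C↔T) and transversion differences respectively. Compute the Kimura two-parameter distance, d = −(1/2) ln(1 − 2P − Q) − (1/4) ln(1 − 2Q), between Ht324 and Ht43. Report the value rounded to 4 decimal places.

Mismatches occur at site 6 (C/G, transversion), site 7 (C/T, transition), site 9 (A/G, transition), site 11 (C/T, transition), site 13 (T/C, transition), site 14 (C/T, transition), site 15 (G/A, transition), site 16 (A/G, transition), site 19 (G/A, transition), site 31 (C/T, transition).
Of the 10 differences, 9 transitions and 1 transversion over 32 sites: P = 9/32 = 0.281250, Q = 1/32 = 0.031250.
d = −0.5·ln(0.406250) − 0.25·ln(0.937500) = −0.5·(-0.900787) − 0.25·(-0.064539) = 0.4665.

0.4665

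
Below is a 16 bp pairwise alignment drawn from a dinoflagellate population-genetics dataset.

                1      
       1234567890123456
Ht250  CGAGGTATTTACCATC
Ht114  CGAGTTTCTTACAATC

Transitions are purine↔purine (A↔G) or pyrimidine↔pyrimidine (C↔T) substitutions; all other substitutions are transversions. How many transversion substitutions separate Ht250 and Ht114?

3

Differing sites — 5:G/T (Tv); 7:A/T (Tv); 8:T/C (Ti); 13:C/A (Tv).
Of the 4 differences, 1 transition and 3 transversions, so the answer is 3.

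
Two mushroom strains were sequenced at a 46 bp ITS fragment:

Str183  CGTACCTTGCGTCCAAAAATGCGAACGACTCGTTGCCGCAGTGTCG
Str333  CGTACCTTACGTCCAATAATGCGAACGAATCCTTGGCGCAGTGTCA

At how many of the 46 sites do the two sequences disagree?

The sequences differ at positions 9 (G/A), 17 (A/T), 29 (C/A), 32 (G/C), 36 (C/G), 46 (G/A).
That gives 6 mismatches out of 46 aligned sites, so the Hamming distance is 6.

6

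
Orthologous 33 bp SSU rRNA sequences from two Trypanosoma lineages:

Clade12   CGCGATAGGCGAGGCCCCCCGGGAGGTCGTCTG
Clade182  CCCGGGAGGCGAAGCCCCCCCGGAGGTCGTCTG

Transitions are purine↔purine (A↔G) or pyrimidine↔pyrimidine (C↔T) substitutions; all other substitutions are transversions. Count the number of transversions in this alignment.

3

Differing sites — 2:G/C (Tv); 5:A/G (Ti); 6:T/G (Tv); 13:G/A (Ti); 21:G/C (Tv).
Of the 5 differences, 2 transitions and 3 transversions, so the answer is 3.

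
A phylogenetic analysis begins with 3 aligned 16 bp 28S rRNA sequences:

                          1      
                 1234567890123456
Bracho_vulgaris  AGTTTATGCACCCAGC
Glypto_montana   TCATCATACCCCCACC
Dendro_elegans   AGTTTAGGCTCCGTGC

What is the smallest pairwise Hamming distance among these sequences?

4

Pairwise Hamming distances:
  Bracho_vulgaris vs Glypto_montana: 7
  Bracho_vulgaris vs Dendro_elegans: 4
  Glypto_montana vs Dendro_elegans: 10
The smallest is 4, between Bracho_vulgaris and Dendro_elegans.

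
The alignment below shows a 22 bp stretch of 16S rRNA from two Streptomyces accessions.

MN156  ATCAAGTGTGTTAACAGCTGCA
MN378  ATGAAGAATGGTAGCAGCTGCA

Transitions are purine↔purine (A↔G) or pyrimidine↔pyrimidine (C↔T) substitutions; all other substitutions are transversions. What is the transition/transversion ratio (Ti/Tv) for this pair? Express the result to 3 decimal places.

0.667

The sequences differ at positions 3 (C/G, transversion), 7 (T/A, transversion), 8 (G/A, transition), 11 (T/G, transversion), 14 (A/G, transition).
Of the 5 differences, 2 transitions and 3 transversions, so Ti/Tv = 2/3 = 0.667.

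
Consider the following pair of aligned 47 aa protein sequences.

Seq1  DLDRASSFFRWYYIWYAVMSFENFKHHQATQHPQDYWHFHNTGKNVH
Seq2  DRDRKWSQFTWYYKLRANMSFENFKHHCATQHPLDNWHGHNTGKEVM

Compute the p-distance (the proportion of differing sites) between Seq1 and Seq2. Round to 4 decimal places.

Differing sites — 2:L/R; 5:A/K; 6:S/W; 8:F/Q; 10:R/T; 14:I/K; 15:W/L; 16:Y/R; 18:V/N; 28:Q/C; 34:Q/L; 36:Y/N; 39:F/G; 45:N/E; 47:H/M.
There are 15 differences over 47 sites, so p = 15/47 = 0.3191.

0.3191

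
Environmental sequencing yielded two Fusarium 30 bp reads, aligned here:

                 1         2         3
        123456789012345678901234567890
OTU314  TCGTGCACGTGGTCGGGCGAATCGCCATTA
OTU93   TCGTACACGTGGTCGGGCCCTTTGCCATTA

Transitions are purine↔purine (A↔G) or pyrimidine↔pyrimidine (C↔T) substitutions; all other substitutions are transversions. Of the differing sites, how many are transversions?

3

The sequences differ at positions 5 (G/A, transition), 19 (G/C, transversion), 20 (A/C, transversion), 21 (A/T, transversion), 23 (C/T, transition).
Of the 5 differences, 2 transitions and 3 transversions, so the answer is 3.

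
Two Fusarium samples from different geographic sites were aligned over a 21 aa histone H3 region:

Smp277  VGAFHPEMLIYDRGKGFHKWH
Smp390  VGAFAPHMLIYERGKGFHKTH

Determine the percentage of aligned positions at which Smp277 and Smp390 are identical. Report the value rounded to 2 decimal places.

Differing sites — 5:H/A; 7:E/H; 12:D/E; 20:W/T.
17 of the 21 sites match, so the percent identity is 17/21 × 100 = 80.95%.

80.95%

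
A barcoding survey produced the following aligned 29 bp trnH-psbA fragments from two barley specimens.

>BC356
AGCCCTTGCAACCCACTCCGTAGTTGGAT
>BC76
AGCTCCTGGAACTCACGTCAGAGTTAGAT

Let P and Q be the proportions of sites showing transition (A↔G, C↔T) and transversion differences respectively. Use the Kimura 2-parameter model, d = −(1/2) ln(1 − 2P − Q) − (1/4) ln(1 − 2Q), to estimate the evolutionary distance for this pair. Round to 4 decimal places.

0.4221

The sequences differ at positions 4 (C/T, transition), 6 (T/C, transition), 9 (C/G, transversion), 13 (C/T, transition), 17 (T/G, transversion), 18 (C/T, transition), 20 (G/A, transition), 21 (T/G, transversion), 26 (G/A, transition).
Of the 9 differences, 6 transitions and 3 transversions over 29 sites: P = 6/29 = 0.206897, Q = 3/29 = 0.103448.
d = −0.5·ln(0.482758) − 0.25·ln(0.793104) = −0.5·(-0.728240) − 0.25·(-0.231801) = 0.4221.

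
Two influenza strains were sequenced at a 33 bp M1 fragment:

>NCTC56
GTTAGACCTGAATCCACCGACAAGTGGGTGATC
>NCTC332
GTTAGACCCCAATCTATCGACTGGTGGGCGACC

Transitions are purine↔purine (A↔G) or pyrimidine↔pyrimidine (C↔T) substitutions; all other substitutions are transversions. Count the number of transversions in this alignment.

2

The sequences differ at positions 9 (T/C, transition), 10 (G/C, transversion), 15 (C/T, transition), 17 (C/T, transition), 22 (A/T, transversion), 23 (A/G, transition), 29 (T/C, transition), 32 (T/C, transition).
Of the 8 differences, 6 transitions and 2 transversions, so the answer is 2.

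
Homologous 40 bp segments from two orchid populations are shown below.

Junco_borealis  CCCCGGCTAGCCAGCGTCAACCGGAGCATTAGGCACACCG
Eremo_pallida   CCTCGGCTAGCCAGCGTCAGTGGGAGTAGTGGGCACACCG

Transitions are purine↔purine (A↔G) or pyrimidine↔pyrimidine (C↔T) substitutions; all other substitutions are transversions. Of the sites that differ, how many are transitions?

Differing sites — 3:C/T (Ti); 20:A/G (Ti); 21:C/T (Ti); 22:C/G (Tv); 27:C/T (Ti); 29:T/G (Tv); 31:A/G (Ti).
Of the 7 differences, 5 transitions and 2 transversions, so the answer is 5.

5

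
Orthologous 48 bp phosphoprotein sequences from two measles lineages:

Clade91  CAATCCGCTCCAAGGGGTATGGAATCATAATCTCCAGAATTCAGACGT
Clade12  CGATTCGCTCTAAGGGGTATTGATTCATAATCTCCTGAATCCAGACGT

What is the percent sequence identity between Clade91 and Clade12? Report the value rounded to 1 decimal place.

The sequences differ at positions 2 (A/G), 5 (C/T), 11 (C/T), 21 (G/T), 24 (A/T), 36 (A/T), 41 (T/C).
41 of the 48 sites match, so the percent identity is 41/48 × 100 = 85.4%.

85.4%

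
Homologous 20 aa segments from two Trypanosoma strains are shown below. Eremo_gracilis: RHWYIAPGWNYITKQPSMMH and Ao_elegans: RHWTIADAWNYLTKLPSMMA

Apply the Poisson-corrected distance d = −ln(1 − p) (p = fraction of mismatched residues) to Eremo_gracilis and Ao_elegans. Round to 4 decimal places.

0.3567

Mismatches occur at site 4 (Y/T), site 7 (P/D), site 8 (G/A), site 12 (I/L), site 15 (Q/L), site 20 (H/A).
p = 6/20 = 0.300000.
d = −ln(1 − 0.300000) = −ln(0.700000) = 0.3567.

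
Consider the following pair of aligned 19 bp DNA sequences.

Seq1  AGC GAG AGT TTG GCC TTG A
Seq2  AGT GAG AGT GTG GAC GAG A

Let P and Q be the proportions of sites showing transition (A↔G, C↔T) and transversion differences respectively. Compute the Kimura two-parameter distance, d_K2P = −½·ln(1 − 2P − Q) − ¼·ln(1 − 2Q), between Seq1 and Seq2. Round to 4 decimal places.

Mismatches occur at site 3 (C/T, transition), site 10 (T/G, transversion), site 14 (C/A, transversion), site 16 (T/G, transversion), site 17 (T/A, transversion).
Of the 5 differences, 1 transition and 4 transversions over 19 sites: P = 1/19 = 0.052632, Q = 4/19 = 0.210526.
d = −0.5·ln(0.684210) − 0.25·ln(0.578948) = −0.5·(-0.379490) − 0.25·(-0.546543) = 0.3264.

0.3264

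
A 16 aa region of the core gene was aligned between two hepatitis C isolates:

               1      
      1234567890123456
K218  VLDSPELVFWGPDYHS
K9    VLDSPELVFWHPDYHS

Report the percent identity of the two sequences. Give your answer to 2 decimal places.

A single mismatch occurs at site 11 (G/H).
15 of the 16 sites match, so the percent identity is 15/16 × 100 = 93.75%.

93.75%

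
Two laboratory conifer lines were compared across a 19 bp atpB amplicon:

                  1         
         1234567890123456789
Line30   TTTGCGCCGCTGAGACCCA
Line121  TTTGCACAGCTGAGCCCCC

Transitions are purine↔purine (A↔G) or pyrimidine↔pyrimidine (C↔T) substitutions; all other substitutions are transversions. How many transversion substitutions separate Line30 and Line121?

The sequences differ at positions 6 (G/A, transition), 8 (C/A, transversion), 15 (A/C, transversion), 19 (A/C, transversion).
Of the 4 differences, 1 transition and 3 transversions, so the answer is 3.

3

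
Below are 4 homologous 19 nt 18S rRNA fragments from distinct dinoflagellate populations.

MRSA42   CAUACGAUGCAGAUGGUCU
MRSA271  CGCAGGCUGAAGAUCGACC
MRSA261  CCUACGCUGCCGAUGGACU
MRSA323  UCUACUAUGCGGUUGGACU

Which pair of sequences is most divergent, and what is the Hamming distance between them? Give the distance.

11

Pairwise Hamming distances:
  MRSA42 vs MRSA271: 8
  MRSA42 vs MRSA261: 4
  MRSA42 vs MRSA323: 6
  MRSA271 vs MRSA261: 7
  MRSA271 vs MRSA323: 11
  MRSA261 vs MRSA323: 5
The largest is 11, between MRSA271 and MRSA323.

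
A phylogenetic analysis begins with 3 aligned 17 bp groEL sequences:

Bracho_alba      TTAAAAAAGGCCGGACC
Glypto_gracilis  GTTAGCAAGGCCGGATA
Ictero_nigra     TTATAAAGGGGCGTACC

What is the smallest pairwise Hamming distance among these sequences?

Pairwise Hamming distances:
  Bracho_alba vs Glypto_gracilis: 6
  Bracho_alba vs Ictero_nigra: 4
  Glypto_gracilis vs Ictero_nigra: 10
The smallest is 4, between Bracho_alba and Ictero_nigra.

4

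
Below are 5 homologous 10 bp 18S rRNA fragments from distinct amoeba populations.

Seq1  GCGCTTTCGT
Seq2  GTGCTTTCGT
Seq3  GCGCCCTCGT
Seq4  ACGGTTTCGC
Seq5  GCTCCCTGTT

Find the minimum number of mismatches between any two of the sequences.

1

Pairwise Hamming distances:
  Seq1 vs Seq2: 1
  Seq1 vs Seq3: 2
  Seq1 vs Seq4: 3
  Seq1 vs Seq5: 5
  Seq2 vs Seq3: 3
  Seq2 vs Seq4: 4
  Seq2 vs Seq5: 6
  Seq3 vs Seq4: 5
  Seq3 vs Seq5: 3
  Seq4 vs Seq5: 8
The smallest is 1, between Seq1 and Seq2.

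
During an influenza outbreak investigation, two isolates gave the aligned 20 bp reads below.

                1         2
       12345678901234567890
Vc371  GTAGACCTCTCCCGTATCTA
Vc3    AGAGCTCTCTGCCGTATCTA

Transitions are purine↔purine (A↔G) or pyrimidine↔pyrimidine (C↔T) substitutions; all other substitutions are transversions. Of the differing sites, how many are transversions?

The sequences differ at positions 1 (G/A, transition), 2 (T/G, transversion), 5 (A/C, transversion), 6 (C/T, transition), 11 (C/G, transversion).
Of the 5 differences, 2 transitions and 3 transversions, so the answer is 3.

3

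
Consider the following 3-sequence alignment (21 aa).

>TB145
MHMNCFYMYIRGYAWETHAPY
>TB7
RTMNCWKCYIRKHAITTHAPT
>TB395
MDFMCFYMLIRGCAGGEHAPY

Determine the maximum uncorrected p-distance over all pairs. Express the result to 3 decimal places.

0.667

Pairwise Hamming distances:
  TB145 vs TB7: 10
  TB145 vs TB395: 8
  TB7 vs TB395: 14
The largest is 14 mismatches, between TB7 and TB395; p = 14/21 = 0.667.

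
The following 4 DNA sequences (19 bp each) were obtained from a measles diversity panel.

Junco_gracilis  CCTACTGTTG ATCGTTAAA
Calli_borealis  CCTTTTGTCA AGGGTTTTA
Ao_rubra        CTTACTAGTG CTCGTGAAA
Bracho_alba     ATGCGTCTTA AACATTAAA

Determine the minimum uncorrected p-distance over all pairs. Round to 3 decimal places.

0.263

Pairwise Hamming distances:
  Junco_gracilis vs Calli_borealis: 8
  Junco_gracilis vs Ao_rubra: 5
  Junco_gracilis vs Bracho_alba: 9
  Calli_borealis vs Ao_rubra: 13
  Calli_borealis vs Bracho_alba: 12
  Ao_rubra vs Bracho_alba: 11
The smallest is 5 mismatches, between Junco_gracilis and Ao_rubra; p = 5/19 = 0.263.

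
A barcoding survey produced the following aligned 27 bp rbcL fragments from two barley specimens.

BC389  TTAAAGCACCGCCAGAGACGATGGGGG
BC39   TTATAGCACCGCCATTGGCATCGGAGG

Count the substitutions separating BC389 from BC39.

8

Differing sites — 4:A/T; 15:G/T; 16:A/T; 18:A/G; 20:G/A; 21:A/T; 22:T/C; 25:G/A.
That gives 8 mismatches out of 27 aligned sites, so the Hamming distance is 8.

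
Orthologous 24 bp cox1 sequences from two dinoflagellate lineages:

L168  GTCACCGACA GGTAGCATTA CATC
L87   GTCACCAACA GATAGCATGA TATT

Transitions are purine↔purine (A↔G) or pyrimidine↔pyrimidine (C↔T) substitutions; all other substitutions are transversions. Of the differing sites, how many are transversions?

1

The sequences differ at positions 7 (G/A, transition), 12 (G/A, transition), 19 (T/G, transversion), 21 (C/T, transition), 24 (C/T, transition).
Of the 5 differences, 4 transitions and 1 transversion, so the answer is 1.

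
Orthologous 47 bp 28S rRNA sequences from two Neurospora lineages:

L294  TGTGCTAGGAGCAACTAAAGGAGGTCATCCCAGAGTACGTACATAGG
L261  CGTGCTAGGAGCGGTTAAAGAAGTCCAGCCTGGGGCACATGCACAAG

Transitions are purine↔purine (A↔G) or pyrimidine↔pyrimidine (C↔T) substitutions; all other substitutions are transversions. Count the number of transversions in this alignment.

2

The sequences differ at positions 1 (T/C, transition), 13 (A/G, transition), 14 (A/G, transition), 15 (C/T, transition), 21 (G/A, transition), 24 (G/T, transversion), 25 (T/C, transition), 28 (T/G, transversion), 31 (C/T, transition), 32 (A/G, transition), 34 (A/G, transition), 36 (T/C, transition), 39 (G/A, transition), 41 (A/G, transition), 44 (T/C, transition), 46 (G/A, transition).
Of the 16 differences, 14 transitions and 2 transversions, so the answer is 2.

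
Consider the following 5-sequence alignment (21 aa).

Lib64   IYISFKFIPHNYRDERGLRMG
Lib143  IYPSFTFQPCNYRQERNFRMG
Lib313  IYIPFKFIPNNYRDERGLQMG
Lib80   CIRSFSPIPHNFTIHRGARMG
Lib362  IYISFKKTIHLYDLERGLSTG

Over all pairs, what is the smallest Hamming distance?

3

Pairwise Hamming distances:
  Lib64 vs Lib143: 7
  Lib64 vs Lib313: 3
  Lib64 vs Lib80: 10
  Lib64 vs Lib362: 8
  Lib143 vs Lib313: 9
  Lib143 vs Lib80: 13
  Lib143 vs Lib362: 13
  Lib313 vs Lib80: 13
  Lib313 vs Lib362: 10
  Lib80 vs Lib362: 15
The smallest is 3, between Lib64 and Lib313.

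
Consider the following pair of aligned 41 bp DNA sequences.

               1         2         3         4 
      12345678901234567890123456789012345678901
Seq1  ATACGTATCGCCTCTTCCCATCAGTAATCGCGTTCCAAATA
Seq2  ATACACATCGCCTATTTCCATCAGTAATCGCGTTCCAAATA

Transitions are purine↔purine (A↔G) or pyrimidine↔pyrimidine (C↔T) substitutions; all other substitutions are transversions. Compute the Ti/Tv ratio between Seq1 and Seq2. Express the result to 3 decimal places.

Differing sites — 5:G/A (Ti); 6:T/C (Ti); 14:C/A (Tv); 17:C/T (Ti).
Of the 4 differences, 3 transitions and 1 transversion, so Ti/Tv = 3/1 = 3.000.

3.000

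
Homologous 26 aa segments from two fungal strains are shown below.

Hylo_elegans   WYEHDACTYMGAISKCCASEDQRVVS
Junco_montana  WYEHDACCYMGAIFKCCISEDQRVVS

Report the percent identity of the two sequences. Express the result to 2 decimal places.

The sequences differ at positions 8 (T/C), 14 (S/F), 18 (A/I).
23 of the 26 sites match, so the percent identity is 23/26 × 100 = 88.46%.

88.46%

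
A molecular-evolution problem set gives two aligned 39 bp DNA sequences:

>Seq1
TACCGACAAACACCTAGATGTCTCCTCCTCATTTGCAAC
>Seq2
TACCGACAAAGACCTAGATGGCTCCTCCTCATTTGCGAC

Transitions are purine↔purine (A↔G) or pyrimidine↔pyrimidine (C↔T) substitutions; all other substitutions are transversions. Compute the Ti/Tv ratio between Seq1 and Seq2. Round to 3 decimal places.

Differing sites — 11:C/G (Tv); 21:T/G (Tv); 37:A/G (Ti).
Of the 3 differences, 1 transition and 2 transversions, so Ti/Tv = 1/2 = 0.500.

0.500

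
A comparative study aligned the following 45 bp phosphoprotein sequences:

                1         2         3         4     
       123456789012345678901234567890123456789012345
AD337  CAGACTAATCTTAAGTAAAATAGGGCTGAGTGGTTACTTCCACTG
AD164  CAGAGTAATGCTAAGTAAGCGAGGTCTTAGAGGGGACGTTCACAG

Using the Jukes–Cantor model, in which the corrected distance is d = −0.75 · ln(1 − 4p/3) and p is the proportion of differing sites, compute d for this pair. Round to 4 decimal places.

0.4019

The sequences differ at positions 5 (C/G), 10 (C/G), 11 (T/C), 19 (A/G), 20 (A/C), 21 (T/G), 25 (G/T), 28 (G/T), 31 (T/A), 34 (T/G), 35 (T/G), 38 (T/G), 40 (C/T), 44 (T/A).
p = 14/45 = 0.311111.
d = −0.75 · ln(1 − (4/3)·0.311111) = −0.75 · ln(0.585185) = −0.75 · (-0.535827) = 0.4019.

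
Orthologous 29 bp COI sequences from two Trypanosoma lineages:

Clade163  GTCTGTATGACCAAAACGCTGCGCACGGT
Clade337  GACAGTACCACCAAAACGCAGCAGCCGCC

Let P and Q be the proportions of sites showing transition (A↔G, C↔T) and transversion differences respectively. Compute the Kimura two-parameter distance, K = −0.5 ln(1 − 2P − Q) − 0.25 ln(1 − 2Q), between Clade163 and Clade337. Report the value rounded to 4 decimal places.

The sequences differ at positions 2 (T/A, transversion), 4 (T/A, transversion), 8 (T/C, transition), 9 (G/C, transversion), 20 (T/A, transversion), 23 (G/A, transition), 24 (C/G, transversion), 25 (A/C, transversion), 28 (G/C, transversion), 29 (T/C, transition).
Of the 10 differences, 3 transitions and 7 transversions over 29 sites: P = 3/29 = 0.103448, Q = 7/29 = 0.241379.
d = −0.5·ln(0.551725) − 0.25·ln(0.517242) = −0.5·(-0.594706) − 0.25·(-0.659244) = 0.4622.

0.4622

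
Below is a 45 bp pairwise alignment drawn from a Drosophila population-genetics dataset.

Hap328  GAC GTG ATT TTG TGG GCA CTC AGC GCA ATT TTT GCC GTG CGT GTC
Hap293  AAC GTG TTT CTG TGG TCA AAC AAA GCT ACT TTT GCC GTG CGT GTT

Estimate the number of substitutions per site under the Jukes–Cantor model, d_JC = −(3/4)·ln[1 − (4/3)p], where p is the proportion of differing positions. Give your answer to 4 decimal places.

0.2958

The sequences differ at positions 1 (G/A), 7 (A/T), 10 (T/C), 16 (G/T), 19 (C/A), 20 (T/A), 23 (G/A), 24 (C/A), 27 (A/T), 29 (T/C), 45 (C/T).
p = 11/45 = 0.244444.
d = −0.75 · ln(1 − (4/3)·0.244444) = −0.75 · ln(0.674075) = −0.75 · (-0.394414) = 0.2958.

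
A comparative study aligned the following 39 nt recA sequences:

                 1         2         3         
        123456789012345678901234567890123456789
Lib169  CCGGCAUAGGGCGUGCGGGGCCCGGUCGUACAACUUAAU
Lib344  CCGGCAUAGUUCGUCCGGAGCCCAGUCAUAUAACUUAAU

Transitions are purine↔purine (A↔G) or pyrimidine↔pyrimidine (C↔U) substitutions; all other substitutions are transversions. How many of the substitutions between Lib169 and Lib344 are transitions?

4

Differing sites — 10:G/U (Tv); 11:G/U (Tv); 15:G/C (Tv); 19:G/A (Ti); 24:G/A (Ti); 28:G/A (Ti); 31:C/U (Ti).
Of the 7 differences, 4 transitions and 3 transversions, so the answer is 4.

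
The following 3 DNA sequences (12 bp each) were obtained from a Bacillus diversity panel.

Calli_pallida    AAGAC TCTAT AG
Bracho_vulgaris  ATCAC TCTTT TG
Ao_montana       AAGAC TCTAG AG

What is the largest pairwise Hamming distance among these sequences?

5

Pairwise Hamming distances:
  Calli_pallida vs Bracho_vulgaris: 4
  Calli_pallida vs Ao_montana: 1
  Bracho_vulgaris vs Ao_montana: 5
The largest is 5, between Bracho_vulgaris and Ao_montana.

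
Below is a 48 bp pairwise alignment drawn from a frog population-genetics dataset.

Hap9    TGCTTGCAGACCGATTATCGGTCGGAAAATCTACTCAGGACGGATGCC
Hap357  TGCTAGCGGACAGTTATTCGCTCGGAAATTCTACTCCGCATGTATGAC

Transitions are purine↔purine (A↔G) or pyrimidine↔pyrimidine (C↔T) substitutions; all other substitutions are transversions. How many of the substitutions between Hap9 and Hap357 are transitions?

2

The sequences differ at positions 5 (T/A, transversion), 8 (A/G, transition), 12 (C/A, transversion), 14 (A/T, transversion), 16 (T/A, transversion), 17 (A/T, transversion), 21 (G/C, transversion), 29 (A/T, transversion), 37 (A/C, transversion), 39 (G/C, transversion), 41 (C/T, transition), 43 (G/T, transversion), 47 (C/A, transversion).
Of the 13 differences, 2 transitions and 11 transversions, so the answer is 2.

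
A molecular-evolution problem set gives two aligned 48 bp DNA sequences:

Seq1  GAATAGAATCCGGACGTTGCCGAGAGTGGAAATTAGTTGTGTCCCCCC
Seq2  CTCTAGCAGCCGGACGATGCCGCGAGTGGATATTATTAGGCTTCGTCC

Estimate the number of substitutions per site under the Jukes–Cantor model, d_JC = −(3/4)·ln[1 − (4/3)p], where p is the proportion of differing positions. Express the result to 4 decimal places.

The sequences differ at positions 1 (G/C), 2 (A/T), 3 (A/C), 7 (A/C), 9 (T/G), 17 (T/A), 23 (A/C), 31 (A/T), 36 (G/T), 38 (T/A), 40 (T/G), 41 (G/C), 43 (C/T), 45 (C/G), 46 (C/T).
p = 15/48 = 0.312500.
d = −0.75 · ln(1 − (4/3)·0.312500) = −0.75 · ln(0.583333) = −0.75 · (-0.538997) = 0.4042.

0.4042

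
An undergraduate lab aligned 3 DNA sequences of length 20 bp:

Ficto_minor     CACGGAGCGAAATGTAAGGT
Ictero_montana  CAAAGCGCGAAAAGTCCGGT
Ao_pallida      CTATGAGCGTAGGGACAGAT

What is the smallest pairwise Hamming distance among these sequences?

Pairwise Hamming distances:
  Ficto_minor vs Ictero_montana: 6
  Ficto_minor vs Ao_pallida: 9
  Ictero_montana vs Ao_pallida: 9
The smallest is 6, between Ficto_minor and Ictero_montana.

6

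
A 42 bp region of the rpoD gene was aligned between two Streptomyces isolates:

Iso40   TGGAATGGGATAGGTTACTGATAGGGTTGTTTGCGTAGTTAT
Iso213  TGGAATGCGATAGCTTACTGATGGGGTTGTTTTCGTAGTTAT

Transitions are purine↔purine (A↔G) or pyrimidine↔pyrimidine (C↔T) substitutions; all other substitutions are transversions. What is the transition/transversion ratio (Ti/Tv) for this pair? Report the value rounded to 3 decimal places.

0.333

Differing sites — 8:G/C (Tv); 14:G/C (Tv); 23:A/G (Ti); 33:G/T (Tv).
Of the 4 differences, 1 transition and 3 transversions, so Ti/Tv = 1/3 = 0.333.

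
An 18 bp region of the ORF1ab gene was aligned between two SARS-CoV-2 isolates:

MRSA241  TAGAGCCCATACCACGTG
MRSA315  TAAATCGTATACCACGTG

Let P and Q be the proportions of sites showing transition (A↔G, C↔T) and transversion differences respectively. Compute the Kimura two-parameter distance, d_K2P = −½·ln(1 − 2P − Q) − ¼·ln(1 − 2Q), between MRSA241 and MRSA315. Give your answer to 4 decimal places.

0.2656

Differing sites — 3:G/A (Ti); 5:G/T (Tv); 7:C/G (Tv); 8:C/T (Ti).
Of the 4 differences, 2 transitions and 2 transversions over 18 sites: P = 2/18 = 0.111111, Q = 2/18 = 0.111111.
d = −0.5·ln(0.666667) − 0.25·ln(0.777778) = −0.5·(-0.405465) − 0.25·(-0.251314) = 0.2656.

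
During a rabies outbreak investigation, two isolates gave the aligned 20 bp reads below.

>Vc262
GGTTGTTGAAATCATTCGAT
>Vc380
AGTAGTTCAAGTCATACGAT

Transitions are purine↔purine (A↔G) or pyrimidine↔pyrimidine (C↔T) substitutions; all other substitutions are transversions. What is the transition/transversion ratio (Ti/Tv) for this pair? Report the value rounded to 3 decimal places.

0.667

Mismatches occur at site 1 (G/A, transition), site 4 (T/A, transversion), site 8 (G/C, transversion), site 11 (A/G, transition), site 16 (T/A, transversion).
Of the 5 differences, 2 transitions and 3 transversions, so Ti/Tv = 2/3 = 0.667.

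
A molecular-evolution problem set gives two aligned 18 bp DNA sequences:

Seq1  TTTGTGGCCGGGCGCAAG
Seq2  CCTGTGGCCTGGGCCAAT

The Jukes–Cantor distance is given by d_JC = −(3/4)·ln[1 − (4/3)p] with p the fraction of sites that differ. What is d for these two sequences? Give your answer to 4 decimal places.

The sequences differ at positions 1 (T/C), 2 (T/C), 10 (G/T), 13 (C/G), 14 (G/C), 18 (G/T).
p = 6/18 = 0.333333.
d = −0.75 · ln(1 − (4/3)·0.333333) = −0.75 · ln(0.555556) = −0.75 · (-0.587786) = 0.4408.

0.4408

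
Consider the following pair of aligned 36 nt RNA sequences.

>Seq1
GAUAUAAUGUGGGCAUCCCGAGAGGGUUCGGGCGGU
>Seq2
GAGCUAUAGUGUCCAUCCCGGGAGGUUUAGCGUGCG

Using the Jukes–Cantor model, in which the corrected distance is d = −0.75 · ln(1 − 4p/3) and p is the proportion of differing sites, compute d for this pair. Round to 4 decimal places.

Differing sites — 3:U/G; 4:A/C; 7:A/U; 8:U/A; 12:G/U; 13:G/C; 21:A/G; 26:G/U; 29:C/A; 31:G/C; 33:C/U; 35:G/C; 36:U/G.
p = 13/36 = 0.361111.
d = −0.75 · ln(1 − (4/3)·0.361111) = −0.75 · ln(0.518519) = −0.75 · (-0.656779) = 0.4926.

0.4926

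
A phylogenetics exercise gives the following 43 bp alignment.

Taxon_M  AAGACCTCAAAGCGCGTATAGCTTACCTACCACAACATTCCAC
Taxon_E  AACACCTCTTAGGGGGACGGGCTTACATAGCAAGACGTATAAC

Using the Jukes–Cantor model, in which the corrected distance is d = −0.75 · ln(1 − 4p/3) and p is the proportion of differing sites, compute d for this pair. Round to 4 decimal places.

0.5617

The sequences differ at positions 3 (G/C), 9 (A/T), 10 (A/T), 13 (C/G), 15 (C/G), 17 (T/A), 18 (A/C), 19 (T/G), 20 (A/G), 27 (C/A), 30 (C/G), 33 (C/A), 34 (A/G), 37 (A/G), 39 (T/A), 40 (C/T), 41 (C/A).
p = 17/43 = 0.395349.
d = −0.75 · ln(1 − (4/3)·0.395349) = −0.75 · ln(0.472868) = −0.75 · (-0.748939) = 0.5617.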